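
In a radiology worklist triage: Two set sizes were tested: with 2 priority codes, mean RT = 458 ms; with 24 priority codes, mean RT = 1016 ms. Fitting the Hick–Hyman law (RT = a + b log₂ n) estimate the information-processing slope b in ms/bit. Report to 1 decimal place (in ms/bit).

155.7 ms/bit

Slope: b = (1016 − 458) / (log₂ 24 − log₂ 2) = 558/3.5850 = 155.650 ms/bit.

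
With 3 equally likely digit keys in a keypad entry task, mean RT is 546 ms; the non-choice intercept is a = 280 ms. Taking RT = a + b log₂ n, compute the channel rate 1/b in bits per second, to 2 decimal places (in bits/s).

b = (546 − 280)/log₂ 3 = 266/1.5850 = 167.827 ms per bit = 0.16783 s/bit; the reciprocal is 5.959 bits/s.

5.96 bits/s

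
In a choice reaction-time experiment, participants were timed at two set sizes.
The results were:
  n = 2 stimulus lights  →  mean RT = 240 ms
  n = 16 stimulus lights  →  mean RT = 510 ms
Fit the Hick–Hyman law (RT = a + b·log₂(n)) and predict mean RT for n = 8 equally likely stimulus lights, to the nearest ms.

With log₂ n on the abscissa the relation is linear; from the two conditions:
  b = (510 − 240) / (log₂ 16 − log₂ 2) = 270 / (4 − 1) = 90 ms/bit
  a = 240 − 90 × 1 = 150 ms
Then RT(8) = 150 + 90 × log₂ 8 = 150 + 90 × 3 ≈ 420.000 ms.

420 ms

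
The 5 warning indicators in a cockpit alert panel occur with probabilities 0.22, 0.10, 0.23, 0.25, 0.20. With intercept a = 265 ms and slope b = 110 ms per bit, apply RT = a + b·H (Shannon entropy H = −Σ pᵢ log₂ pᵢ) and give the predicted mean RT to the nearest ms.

514 ms

H = 0.22·log₂(1/0.22) + 0.10·log₂(1/0.10) + 0.23·log₂(1/0.23) + 0.25·log₂(1/0.25) + 0.20·log₂(1/0.20) = 2.2648 bits.
RT = 265 + 110 × 2.2648 = 514.13 ms.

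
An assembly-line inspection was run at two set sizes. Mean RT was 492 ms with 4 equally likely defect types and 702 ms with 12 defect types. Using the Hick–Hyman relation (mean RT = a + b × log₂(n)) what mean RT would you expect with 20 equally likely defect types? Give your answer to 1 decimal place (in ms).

799.6 ms

With log₂ n on the abscissa the relation is linear; from the two conditions:
  b = (702 − 492) / (log₂ 12 − log₂ 4) = 210 / (3.5850 − 2) = 132.495 ms/bit
  a = 492 − 132.495 × 2 = 227.010 ms
Then RT(20) = 227.010 + 132.495 × log₂ 20 = 227.010 + 132.495 × 4.3219 ≈ 799.644 ms.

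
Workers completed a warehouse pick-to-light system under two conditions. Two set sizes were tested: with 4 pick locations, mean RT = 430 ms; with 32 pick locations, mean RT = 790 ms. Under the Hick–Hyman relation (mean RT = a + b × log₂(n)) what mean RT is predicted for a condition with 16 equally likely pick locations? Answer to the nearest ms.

Fit slope and intercept:
  b = (790 − 430) / (log₂ 32 − log₂ 4) = 360 / (5 − 2) = 120 ms/bit
  a = 430 − 120 × 2 = 190 ms
Then RT(16) = 190 + 120 × log₂ 16 = 190 + 120 × 4 ≈ 670.000 ms.

670 ms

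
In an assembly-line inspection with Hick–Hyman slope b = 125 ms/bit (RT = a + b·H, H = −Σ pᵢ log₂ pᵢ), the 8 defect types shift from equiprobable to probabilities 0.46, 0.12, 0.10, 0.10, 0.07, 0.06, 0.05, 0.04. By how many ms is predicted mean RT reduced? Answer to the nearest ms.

Equiprobable entropy H₀ = log₂ 8 = 3.0000 bits.
Skewed entropy H = −Σ pᵢ log₂ pᵢ = 2.4607 bits.
ΔRT = b·(H₀ − H) = 125 × 0.5393 = 67.41 ms.

67 ms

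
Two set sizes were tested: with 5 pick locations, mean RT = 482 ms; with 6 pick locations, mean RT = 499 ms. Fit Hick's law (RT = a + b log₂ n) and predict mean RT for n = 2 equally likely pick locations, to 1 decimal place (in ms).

Fit slope and intercept:
  b = (499 − 482) / (log₂ 6 − log₂ 5) = 17 / (2.5850 − 2.3219) = 64.630 ms/bit
  a = 482 − 64.630 × 2.3219 = 331.933 ms
Then RT(2) = 331.933 + 64.630 × log₂ 2 = 331.933 + 64.630 × 1 ≈ 396.563 ms.

396.6 ms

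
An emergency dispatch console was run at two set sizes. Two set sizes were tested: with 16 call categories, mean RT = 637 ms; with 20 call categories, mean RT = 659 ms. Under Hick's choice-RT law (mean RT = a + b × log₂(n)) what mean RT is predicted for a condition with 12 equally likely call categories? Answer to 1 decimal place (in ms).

Fit slope and intercept:
  b = (659 − 637) / (log₂ 20 − log₂ 16) = 22 / (4.3219 − 4) = 68.338 ms/bit
  a = 637 − 68.338 × 4 = 363.647 ms
Then RT(12) = 363.647 + 68.338 × log₂ 12 = 363.647 + 68.338 × 3.5850 ≈ 608.637 ms.

608.6 ms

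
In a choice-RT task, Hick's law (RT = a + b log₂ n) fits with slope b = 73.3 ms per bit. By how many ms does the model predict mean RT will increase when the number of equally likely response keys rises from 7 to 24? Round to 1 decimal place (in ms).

130.3 ms

ΔRT = (a + b log₂ n₂) − (a + b log₂ n₁) = b·(log₂ n₂ − log₂ n₁).
log₂(24) − log₂(7) = 4.5850 − 2.8074 = 1.7776.
ΔRT = 73.3 × 1.7776 = 130.299 ms.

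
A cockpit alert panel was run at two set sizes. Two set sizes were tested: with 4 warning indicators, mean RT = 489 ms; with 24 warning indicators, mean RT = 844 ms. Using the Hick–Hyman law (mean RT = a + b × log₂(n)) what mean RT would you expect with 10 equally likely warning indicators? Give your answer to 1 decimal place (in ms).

Fit slope and intercept:
  b = (844 − 489) / (log₂ 24 − log₂ 4) = 355 / (4.5850 − 2) = 137.333 ms/bit
  a = 489 − 137.333 × 2 = 214.335 ms
Then RT(10) = 214.335 + 137.333 × log₂ 10 = 214.335 + 137.333 × 3.3219 ≈ 670.544 ms.

670.5 ms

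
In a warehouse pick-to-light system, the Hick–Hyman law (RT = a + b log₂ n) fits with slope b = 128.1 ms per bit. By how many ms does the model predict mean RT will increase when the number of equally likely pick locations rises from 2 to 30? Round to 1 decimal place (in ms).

500.5 ms

ΔRT = (a + b log₂ n₂) − (a + b log₂ n₁) = b·(log₂ n₂ − log₂ n₁).
log₂(30) − log₂(2) = 4.9069 − 1 = 3.9069.
ΔRT = 128.1 × 3.9069 = 500.473 ms.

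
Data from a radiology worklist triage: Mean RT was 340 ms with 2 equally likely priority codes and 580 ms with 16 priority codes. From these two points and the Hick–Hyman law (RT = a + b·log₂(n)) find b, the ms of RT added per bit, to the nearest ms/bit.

80 ms/bit

The slope on a log₂ axis is (580 − 340) / (4 − 1) = 80 ms/bit.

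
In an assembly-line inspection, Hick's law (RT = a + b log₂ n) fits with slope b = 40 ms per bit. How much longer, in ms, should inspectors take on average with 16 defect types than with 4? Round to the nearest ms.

80 ms

ΔRT = (a + b log₂ n₂) − (a + b log₂ n₁) = b·(log₂ n₂ − log₂ n₁).
log₂(16) − log₂(4) = log₂(16/4) = log₂(4) = 2.
ΔRT = 40 × 2.0000 = 80.000 ms.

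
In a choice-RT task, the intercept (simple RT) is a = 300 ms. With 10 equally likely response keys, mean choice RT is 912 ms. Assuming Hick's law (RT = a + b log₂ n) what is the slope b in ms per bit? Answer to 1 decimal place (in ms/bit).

b = (912 − 300) / log₂(10) = 612 / 3.3219 = 184.230 ms/bit.

184.2 ms/bit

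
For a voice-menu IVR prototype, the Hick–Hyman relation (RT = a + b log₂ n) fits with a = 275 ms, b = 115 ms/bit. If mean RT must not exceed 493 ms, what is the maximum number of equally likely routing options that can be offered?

Information budget: (493 − 275)/115 = 1.8957 bits, so n ≤ 2^1.8957 = 3.721 → at most 3.

3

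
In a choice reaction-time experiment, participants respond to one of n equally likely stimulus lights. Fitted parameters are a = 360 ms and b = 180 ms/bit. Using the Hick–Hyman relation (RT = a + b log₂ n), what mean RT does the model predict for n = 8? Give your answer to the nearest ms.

900 ms

log₂(8) = 3 bits, so RT = 360 + 180 × 3 ≈ 900.000 ms.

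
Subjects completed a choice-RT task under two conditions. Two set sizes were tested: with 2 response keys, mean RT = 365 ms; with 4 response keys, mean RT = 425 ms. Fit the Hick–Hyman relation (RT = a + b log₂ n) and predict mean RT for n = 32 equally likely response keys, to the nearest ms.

With log₂ n on the abscissa the relation is linear; from the two conditions:
  b = (425 − 365) / (log₂ 4 − log₂ 2) = 60 / (2 − 1) = 60 ms/bit
  a = 365 − 60 × 1 = 305 ms
Then RT(32) = 305 + 60 × log₂ 32 = 305 + 60 × 5 ≈ 605.000 ms.

605 ms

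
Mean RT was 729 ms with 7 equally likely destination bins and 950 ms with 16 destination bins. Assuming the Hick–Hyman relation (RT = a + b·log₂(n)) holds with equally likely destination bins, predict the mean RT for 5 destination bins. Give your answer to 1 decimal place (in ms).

Fit slope and intercept:
  b = (950 − 729) / (log₂ 16 − log₂ 7) = 221 / (4 − 2.8074) = 185.302 ms/bit
  a = 729 − 185.302 × 2.8074 = 208.790 ms
Then RT(5) = 208.790 + 185.302 × log₂ 5 = 208.790 + 185.302 × 2.3219 ≈ 639.049 ms.

639.0 ms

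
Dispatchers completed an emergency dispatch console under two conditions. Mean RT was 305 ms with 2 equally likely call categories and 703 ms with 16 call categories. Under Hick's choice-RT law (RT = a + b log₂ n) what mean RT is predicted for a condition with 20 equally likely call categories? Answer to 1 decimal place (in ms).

Solve the two-equation system in a and b:
  b = (703 − 305) / (log₂ 16 − log₂ 2) = 398 / (4 − 1) = 132.667 ms/bit
  a = 305 − 132.667 × 1 = 172.333 ms
Then RT(20) = 172.333 + 132.667 × log₂ 20 = 172.333 + 132.667 × 4.3219 ≈ 745.709 ms.

745.7 ms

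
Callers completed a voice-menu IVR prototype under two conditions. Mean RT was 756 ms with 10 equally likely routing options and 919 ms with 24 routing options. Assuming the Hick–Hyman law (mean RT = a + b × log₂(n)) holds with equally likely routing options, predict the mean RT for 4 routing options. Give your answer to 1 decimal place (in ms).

Fit slope and intercept:
  b = (919 − 756) / (log₂ 24 − log₂ 10) = 163 / (4.5850 − 3.3219) = 129.054 ms/bit
  a = 756 − 129.054 × 3.3219 = 327.291 ms
Then RT(4) = 327.291 + 129.054 × log₂ 4 = 327.291 + 129.054 × 2 ≈ 585.400 ms.

585.4 ms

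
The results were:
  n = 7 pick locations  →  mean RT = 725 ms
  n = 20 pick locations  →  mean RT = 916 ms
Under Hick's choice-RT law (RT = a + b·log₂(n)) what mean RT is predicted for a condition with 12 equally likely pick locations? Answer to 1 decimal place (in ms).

823.1 ms

Fit slope and intercept:
  b = (916 − 725) / (log₂ 20 − log₂ 7) = 191 / (4.3219 − 2.8074) = 126.108 ms/bit
  a = 725 − 126.108 × 2.8074 = 370.970 ms
Then RT(12) = 370.970 + 126.108 × log₂ 12 = 370.970 + 126.108 × 3.5850 ≈ 823.063 ms.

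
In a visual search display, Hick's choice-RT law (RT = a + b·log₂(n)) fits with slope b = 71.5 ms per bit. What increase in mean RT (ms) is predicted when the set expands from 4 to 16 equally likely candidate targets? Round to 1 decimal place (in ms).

143.0 ms

Only the slope matters, since a is common to both: ΔRT = b·log₂(n₂/n₁).
log₂(16) − log₂(4) = log₂(16/4) = log₂(4) = 2.
ΔRT = 71.5 × 2.0000 = 143.000 ms.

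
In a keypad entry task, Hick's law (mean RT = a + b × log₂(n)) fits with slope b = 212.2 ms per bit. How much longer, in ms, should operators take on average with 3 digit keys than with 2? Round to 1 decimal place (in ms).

124.1 ms

ΔRT = (a + b log₂ n₂) − (a + b log₂ n₁) = b·(log₂ n₂ − log₂ n₁).
log₂(3) − log₂(2) = 1.5850 − 1 = 0.5850.
ΔRT = 212.2 × 0.5850 = 124.129 ms.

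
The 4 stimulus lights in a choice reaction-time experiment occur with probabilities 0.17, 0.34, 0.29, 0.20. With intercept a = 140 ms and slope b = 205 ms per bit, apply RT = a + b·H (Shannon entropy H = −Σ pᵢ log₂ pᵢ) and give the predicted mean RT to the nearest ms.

539 ms

Entropy contributions −pᵢ log₂ pᵢ: 0.4346, 0.5292, 0.5179, 0.4644; sum H = 1.9461 bits.
RT = a + bH = 140 + 205·1.9461 = 538.94 ms.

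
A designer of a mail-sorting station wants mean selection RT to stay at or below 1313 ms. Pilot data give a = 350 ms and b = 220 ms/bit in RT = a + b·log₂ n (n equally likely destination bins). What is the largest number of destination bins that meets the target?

20

Information budget: (1313 − 350)/220 = 4.3773 bits, so n ≤ 2^4.3773 = 20.782 → at most 20.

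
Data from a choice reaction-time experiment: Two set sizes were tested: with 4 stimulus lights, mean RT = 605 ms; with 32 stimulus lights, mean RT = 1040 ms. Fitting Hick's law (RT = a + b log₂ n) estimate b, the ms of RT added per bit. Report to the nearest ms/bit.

145 ms/bit

b = (RT₂ − RT₁)/(log₂ n₂ − log₂ n₁) = (1040 − 605)/(5 − 2) = 145 ms/bit.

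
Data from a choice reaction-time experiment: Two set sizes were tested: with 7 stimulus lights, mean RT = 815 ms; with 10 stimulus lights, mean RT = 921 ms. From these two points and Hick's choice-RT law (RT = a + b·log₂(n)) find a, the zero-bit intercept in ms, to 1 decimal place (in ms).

Slope: b = (921 − 815) / (log₂ 10 − log₂ 7) = 106/0.5146 = 205.996 ms/bit.
Intercept: a = 815 − 205.996·log₂(7) = 236.696 ms.

236.7 ms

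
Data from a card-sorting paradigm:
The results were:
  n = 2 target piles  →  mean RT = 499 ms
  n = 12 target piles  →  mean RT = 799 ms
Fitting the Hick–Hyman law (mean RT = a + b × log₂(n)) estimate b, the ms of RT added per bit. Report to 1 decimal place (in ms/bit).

116.1 ms/bit

b = (RT₂ − RT₁)/(log₂ n₂ − log₂ n₁) = (799 − 499)/(3.5850 − 1) = 116.056 ms/bit.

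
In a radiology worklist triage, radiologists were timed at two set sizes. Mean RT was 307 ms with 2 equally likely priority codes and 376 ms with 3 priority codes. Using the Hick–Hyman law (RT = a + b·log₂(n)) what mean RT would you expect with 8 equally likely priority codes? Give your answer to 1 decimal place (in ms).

542.9 ms

With log₂ n on the abscissa the relation is linear; from the two conditions:
  b = (376 − 307) / (log₂ 3 − log₂ 2) = 69 / (1.5850 − 1) = 117.956 ms/bit
  a = 307 − 117.956 × 1 = 189.044 ms
Then RT(8) = 189.044 + 117.956 × log₂ 8 = 189.044 + 117.956 × 3 ≈ 542.913 ms.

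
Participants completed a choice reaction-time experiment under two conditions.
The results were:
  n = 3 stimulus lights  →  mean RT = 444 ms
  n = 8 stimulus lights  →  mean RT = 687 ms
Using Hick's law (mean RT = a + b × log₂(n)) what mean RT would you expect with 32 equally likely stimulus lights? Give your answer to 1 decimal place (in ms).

With log₂ n on the abscissa the relation is linear; from the two conditions:
  b = (687 − 444) / (log₂ 8 − log₂ 3) = 243 / (3 − 1.5850) = 171.727 ms/bit
  a = 444 − 171.727 × 1.5850 = 171.819 ms
Then RT(32) = 171.819 + 171.727 × log₂ 32 = 171.819 + 171.727 × 5 ≈ 1030.454 ms.

1030.5 ms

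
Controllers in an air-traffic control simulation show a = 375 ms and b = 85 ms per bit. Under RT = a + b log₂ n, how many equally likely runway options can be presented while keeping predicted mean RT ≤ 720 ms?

85·log₂ n ≤ 720 − 375 = 345, giving log₂ n ≤ 4.0588 and n ≤ 16.666. The largest whole number is 16.

16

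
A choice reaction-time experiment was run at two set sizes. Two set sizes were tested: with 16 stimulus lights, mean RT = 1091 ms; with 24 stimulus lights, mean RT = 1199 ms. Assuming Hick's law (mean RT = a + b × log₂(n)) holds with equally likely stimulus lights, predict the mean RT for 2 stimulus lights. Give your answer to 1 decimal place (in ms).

RT is linear in log₂ n, so two points fix the line:
  b = (1199 − 1091) / (log₂ 24 − log₂ 16) = 108 / (4.5850 − 4) = 184.627 ms/bit
  a = 1091 − 184.627 × 4 = 352.491 ms
Then RT(2) = 352.491 + 184.627 × log₂ 2 = 352.491 + 184.627 × 1 ≈ 537.118 ms.

537.1 ms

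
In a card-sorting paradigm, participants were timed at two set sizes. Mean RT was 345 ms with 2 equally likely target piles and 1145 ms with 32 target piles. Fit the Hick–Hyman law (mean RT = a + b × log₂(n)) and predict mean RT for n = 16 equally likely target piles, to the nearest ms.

Solve the two-equation system in a and b:
  b = (1145 − 345) / (log₂ 32 − log₂ 2) = 800 / (5 − 1) = 200 ms/bit
  a = 345 − 200 × 1 = 145 ms
Then RT(16) = 145 + 200 × log₂ 16 = 145 + 200 × 4 ≈ 945.000 ms.

945 ms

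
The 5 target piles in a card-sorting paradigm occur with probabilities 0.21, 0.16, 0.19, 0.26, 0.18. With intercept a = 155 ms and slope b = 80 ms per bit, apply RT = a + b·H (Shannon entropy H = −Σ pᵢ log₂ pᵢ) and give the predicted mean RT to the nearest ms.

H = 0.21·log₂(1/0.21) + 0.16·log₂(1/0.16) + 0.19·log₂(1/0.19) + 0.26·log₂(1/0.26) + 0.18·log₂(1/0.18) = 2.3017 bits.
RT = 155 + 80 × 2.3017 = 339.13 ms.

339 ms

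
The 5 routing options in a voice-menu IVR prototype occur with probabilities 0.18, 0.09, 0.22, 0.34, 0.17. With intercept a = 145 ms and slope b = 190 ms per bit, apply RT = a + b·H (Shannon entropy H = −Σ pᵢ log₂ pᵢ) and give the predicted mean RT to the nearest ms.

563 ms

H = 0.18·log₂(1/0.18) + 0.09·log₂(1/0.09) + 0.22·log₂(1/0.22) + 0.34·log₂(1/0.34) + 0.17·log₂(1/0.17) = 2.2023 bits.
RT = 145 + 190 × 2.2023 = 563.44 ms.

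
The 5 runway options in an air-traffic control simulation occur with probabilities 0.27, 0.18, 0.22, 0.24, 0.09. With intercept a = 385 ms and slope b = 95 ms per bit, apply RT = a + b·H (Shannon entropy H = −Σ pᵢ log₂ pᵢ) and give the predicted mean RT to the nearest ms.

598 ms

H = 0.27·log₂(1/0.27) + 0.18·log₂(1/0.18) + 0.22·log₂(1/0.22) + 0.24·log₂(1/0.24) + 0.09·log₂(1/0.09) = 2.2427 bits.
RT = 385 + 95 × 2.2427 = 598.06 ms.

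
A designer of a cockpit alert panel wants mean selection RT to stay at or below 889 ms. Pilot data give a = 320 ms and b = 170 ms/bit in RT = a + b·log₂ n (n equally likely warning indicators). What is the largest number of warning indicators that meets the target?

10

170·log₂ n ≤ 889 − 320 = 569, giving log₂ n ≤ 3.3471 and n ≤ 10.176. The largest whole number is 10.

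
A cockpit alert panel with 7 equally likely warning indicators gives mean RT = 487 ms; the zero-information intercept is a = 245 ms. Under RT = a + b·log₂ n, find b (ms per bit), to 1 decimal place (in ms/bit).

86.2 ms/bit

7 alternatives carry log₂ 7 = 2.8074 bits; the choice cost is 487 − 245 = 242 ms, so b = 242/2.8074 = 86.202 ms/bit.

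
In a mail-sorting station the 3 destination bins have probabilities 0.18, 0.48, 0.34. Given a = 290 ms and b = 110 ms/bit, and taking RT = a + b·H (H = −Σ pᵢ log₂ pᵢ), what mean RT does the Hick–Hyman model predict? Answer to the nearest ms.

H = 0.18·log₂(1/0.18) + 0.48·log₂(1/0.48) + 0.34·log₂(1/0.34) = 1.4828 bits.
RT = 290 + 110 × 1.4828 = 453.10 ms.

453 ms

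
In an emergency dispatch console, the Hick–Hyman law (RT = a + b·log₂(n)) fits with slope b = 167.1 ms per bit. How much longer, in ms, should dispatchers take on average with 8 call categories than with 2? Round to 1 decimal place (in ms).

Only the slope matters, since a is common to both: ΔRT = b·log₂(n₂/n₁).
log₂(8) − log₂(2) = log₂(8/2) = log₂(4) = 2.
ΔRT = 167.1 × 2.0000 = 334.200 ms.

334.2 ms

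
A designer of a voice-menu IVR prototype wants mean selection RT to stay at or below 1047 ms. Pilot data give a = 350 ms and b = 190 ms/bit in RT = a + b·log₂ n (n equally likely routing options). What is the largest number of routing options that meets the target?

Information budget: (1047 − 350)/190 = 3.6684 bits, so n ≤ 2^3.6684 = 12.715 → at most 12.

12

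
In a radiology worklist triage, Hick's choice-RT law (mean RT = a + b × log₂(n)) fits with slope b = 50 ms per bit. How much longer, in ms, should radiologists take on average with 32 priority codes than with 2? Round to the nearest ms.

200 ms

ΔRT = (a + b log₂ n₂) − (a + b log₂ n₁) = b·(log₂ n₂ − log₂ n₁).
log₂(32) − log₂(2) = log₂(32/2) = log₂(16) = 4.
ΔRT = 50 × 4.0000 = 200.000 ms.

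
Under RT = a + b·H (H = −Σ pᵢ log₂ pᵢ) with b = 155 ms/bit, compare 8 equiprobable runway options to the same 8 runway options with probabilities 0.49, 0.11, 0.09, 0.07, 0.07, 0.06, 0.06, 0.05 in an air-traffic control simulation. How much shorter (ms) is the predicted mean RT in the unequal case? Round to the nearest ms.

92 ms

The RT saving is b·ΔH. Equiprobable H₀ = log₂(8) = 3.0000 bits; with the given probabilities H = 2.4075 bits.
b·(H₀ − H) = 155 × (3.0000 − 2.4075) = 91.84 ms.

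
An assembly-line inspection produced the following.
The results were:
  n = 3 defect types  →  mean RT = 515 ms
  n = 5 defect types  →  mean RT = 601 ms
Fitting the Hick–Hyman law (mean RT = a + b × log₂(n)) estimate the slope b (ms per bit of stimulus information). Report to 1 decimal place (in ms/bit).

Slope: b = (601 − 515) / (log₂ 5 − log₂ 3) = 86/0.7370 = 116.695 ms/bit.

116.7 ms/bit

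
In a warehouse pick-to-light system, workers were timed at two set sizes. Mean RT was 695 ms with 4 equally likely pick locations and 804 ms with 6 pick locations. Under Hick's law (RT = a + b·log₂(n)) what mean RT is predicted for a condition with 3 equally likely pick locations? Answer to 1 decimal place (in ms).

617.7 ms

With log₂ n on the abscissa the relation is linear; from the two conditions:
  b = (804 − 695) / (log₂ 6 − log₂ 4) = 109 / (2.5850 − 2) = 186.337 ms/bit
  a = 695 − 186.337 × 2 = 322.327 ms
Then RT(3) = 322.327 + 186.337 × log₂ 3 = 322.327 + 186.337 × 1.5850 ≈ 617.663 ms.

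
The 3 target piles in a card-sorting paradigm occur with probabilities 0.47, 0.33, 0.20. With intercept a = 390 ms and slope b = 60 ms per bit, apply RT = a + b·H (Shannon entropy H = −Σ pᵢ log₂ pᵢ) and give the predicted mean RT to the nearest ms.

480 ms

Entropy contributions −pᵢ log₂ pᵢ: 0.5120, 0.5278, 0.4644; sum H = 1.5042 bits.
RT = a + bH = 390 + 60·1.5042 = 480.25 ms.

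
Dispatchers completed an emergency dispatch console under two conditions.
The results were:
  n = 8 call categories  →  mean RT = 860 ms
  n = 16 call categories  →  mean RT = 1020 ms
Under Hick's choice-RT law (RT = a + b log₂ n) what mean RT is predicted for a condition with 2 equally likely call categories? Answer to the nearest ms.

Solve the two-equation system in a and b:
  b = (1020 − 860) / (log₂ 16 − log₂ 8) = 160 / (4 − 3) = 160 ms/bit
  a = 860 − 160 × 3 = 380 ms
Then RT(2) = 380 + 160 × log₂ 2 = 380 + 160 × 1 ≈ 540.000 ms.

540 ms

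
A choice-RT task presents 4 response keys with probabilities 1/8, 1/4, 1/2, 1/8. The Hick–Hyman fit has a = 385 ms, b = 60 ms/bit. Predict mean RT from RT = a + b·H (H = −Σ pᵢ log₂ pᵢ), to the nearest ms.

490 ms

H = −Σ pᵢ log₂ pᵢ = 0.125·3 + 0.25·2 + 0.5·1 + 0.125·3 = 1.750 bits.
RT = 385 + 60 × 1.750 = 490.00 ms.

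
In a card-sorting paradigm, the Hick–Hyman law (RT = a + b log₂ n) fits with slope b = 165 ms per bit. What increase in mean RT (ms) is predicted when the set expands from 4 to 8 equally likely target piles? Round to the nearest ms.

165 ms

The intercept a cancels: ΔRT = b·(log₂ n₂ − log₂ n₁) = b·log₂(n₂/n₁).
log₂(8) − log₂(4) = log₂(8/4) = log₂(2) = 1.
ΔRT = 165 × 1.0000 = 165.000 ms.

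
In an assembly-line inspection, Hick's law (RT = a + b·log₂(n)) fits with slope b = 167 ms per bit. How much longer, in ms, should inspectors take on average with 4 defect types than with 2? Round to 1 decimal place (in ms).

167.0 ms

Only the slope matters, since a is common to both: ΔRT = b·log₂(n₂/n₁).
log₂(4) − log₂(2) = log₂(4/2) = log₂(2) = 1.
ΔRT = 167 × 1.0000 = 167.000 ms.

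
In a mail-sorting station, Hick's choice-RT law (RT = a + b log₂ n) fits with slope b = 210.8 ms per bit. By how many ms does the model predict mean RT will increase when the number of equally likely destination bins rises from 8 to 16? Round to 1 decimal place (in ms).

Only the slope matters, since a is common to both: ΔRT = b·log₂(n₂/n₁).
log₂(16) − log₂(8) = log₂(16/8) = log₂(2) = 1.
ΔRT = 210.8 × 1.0000 = 210.800 ms.

210.8 ms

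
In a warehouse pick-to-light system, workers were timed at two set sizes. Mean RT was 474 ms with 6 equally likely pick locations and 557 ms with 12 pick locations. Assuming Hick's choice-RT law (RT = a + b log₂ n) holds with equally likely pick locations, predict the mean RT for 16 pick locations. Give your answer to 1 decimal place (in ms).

591.4 ms

Solve the two-equation system in a and b:
  b = (557 − 474) / (log₂ 12 − log₂ 6) = 83 / (3.5850 − 2.5850) = 83.000 ms/bit
  a = 474 − 83.000 × 2.5850 = 259.448 ms
Then RT(16) = 259.448 + 83.000 × log₂ 16 = 259.448 + 83.000 × 4 ≈ 591.448 ms.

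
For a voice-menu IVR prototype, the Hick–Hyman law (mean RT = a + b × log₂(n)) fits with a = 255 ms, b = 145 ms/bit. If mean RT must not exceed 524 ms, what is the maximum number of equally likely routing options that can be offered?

3

145·log₂ n ≤ 524 − 255 = 269, giving log₂ n ≤ 1.8552 and n ≤ 3.618. The largest whole number is 3.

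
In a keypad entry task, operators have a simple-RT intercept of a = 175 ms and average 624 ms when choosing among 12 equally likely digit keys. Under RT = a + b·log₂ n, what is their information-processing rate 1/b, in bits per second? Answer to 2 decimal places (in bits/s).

7.98 bits/s

Choice component = 624 − 175 = 449 ms over log₂(12) = 3.5850 bits.
b = 449 / 3.5850 = 125.245 ms/bit, so 1/b = 7.984 bits/s.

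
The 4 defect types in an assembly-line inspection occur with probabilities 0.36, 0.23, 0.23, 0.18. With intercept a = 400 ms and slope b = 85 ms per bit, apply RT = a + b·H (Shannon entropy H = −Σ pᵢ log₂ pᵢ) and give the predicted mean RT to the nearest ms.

566 ms

H = 0.36·log₂(1/0.36) + 0.23·log₂(1/0.23) + 0.23·log₂(1/0.23) + 0.18·log₂(1/0.18) = 1.9513 bits.
RT = 400 + 85 × 1.9513 = 565.86 ms.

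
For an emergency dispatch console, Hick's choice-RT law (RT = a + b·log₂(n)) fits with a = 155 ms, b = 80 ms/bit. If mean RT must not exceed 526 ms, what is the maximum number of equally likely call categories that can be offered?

24

Set 155 + 80·log₂ n ≤ 526 → log₂ n ≤ (526 − 155)/80 = 4.6375.
So n ≤ 2^4.6375 = 24.890; the largest integer n is 24.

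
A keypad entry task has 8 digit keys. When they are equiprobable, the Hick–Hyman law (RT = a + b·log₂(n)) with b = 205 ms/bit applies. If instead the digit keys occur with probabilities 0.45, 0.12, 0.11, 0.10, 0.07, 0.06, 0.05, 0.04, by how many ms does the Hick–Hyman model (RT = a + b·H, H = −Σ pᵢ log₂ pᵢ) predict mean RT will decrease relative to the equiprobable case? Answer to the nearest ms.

106 ms

The RT saving is b·ΔH. Equiprobable H₀ = log₂(8) = 3.0000 bits; with the given probabilities H = 2.4819 bits.
b·(H₀ − H) = 205 × (3.0000 − 2.4819) = 106.21 ms.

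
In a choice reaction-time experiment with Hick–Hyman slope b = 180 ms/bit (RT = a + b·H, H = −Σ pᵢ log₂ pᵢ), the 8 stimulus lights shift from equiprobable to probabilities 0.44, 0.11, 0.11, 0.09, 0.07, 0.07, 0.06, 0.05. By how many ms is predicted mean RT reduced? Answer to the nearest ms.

84 ms

The RT saving is b·ΔH. Equiprobable H₀ = log₂(8) = 3.0000 bits; with the given probabilities H = 2.5311 bits.
b·(H₀ − H) = 180 × (3.0000 − 2.5311) = 84.40 ms.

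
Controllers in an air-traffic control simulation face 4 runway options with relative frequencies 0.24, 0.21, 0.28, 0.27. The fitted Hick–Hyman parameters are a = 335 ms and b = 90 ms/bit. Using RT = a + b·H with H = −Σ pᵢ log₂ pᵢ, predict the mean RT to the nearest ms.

514 ms

Entropy contributions −pᵢ log₂ pᵢ: 0.4941, 0.4728, 0.5142, 0.5100; sum H = 1.9912 bits.
RT = a + bH = 335 + 90·1.9912 = 514.21 ms.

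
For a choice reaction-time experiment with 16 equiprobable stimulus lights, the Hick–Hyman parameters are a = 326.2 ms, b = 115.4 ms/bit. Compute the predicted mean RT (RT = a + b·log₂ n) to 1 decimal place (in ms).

787.8 ms

log₂(16) = 4 bits, so RT = 326.2 + 115.4 × 4 ≈ 787.800 ms.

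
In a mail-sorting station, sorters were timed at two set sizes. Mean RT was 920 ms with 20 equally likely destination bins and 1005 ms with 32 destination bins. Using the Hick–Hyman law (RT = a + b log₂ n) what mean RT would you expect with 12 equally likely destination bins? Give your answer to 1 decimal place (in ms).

Solve the two-equation system in a and b:
  b = (1005 − 920) / (log₂ 32 − log₂ 20) = 85 / (5 − 4.3219) = 125.355 ms/bit
  a = 920 − 125.355 × 4.3219 = 378.223 ms
Then RT(12) = 378.223 + 125.355 × log₂ 12 = 378.223 + 125.355 × 3.5850 ≈ 827.617 ms.

827.6 ms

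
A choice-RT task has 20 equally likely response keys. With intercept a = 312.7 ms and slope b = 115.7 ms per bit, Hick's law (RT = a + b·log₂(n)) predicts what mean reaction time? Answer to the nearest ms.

log₂(20) = 4.3219 bits, so RT = 312.7 + 115.7 × 4.3219 ≈ 812.747 ms.

813 ms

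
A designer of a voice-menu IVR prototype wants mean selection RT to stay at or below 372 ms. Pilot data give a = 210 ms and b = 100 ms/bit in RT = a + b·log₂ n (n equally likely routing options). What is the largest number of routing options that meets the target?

100·log₂ n ≤ 372 − 210 = 162, giving log₂ n ≤ 1.6200 and n ≤ 3.074. The largest whole number is 3.

3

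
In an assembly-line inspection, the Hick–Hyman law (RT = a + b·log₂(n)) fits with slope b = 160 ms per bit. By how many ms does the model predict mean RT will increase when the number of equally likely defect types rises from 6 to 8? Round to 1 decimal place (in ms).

66.4 ms

ΔRT = (a + b log₂ n₂) − (a + b log₂ n₁) = b·(log₂ n₂ − log₂ n₁).
log₂(8) − log₂(6) = 3 − 2.5850 = 0.4150.
ΔRT = 160 × 0.4150 = 66.406 ms.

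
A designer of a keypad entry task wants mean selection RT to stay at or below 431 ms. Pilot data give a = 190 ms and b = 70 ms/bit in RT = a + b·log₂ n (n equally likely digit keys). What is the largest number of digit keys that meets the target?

10

Information budget: (431 − 190)/70 = 3.4429 bits, so n ≤ 2^3.4429 = 10.874 → at most 10.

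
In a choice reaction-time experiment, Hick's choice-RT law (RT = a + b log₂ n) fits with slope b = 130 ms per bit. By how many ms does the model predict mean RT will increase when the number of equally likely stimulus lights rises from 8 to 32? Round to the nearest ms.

260 ms

Only the slope matters, since a is common to both: ΔRT = b·log₂(n₂/n₁).
log₂(32) − log₂(8) = log₂(32/8) = log₂(4) = 2.
ΔRT = 130 × 2.0000 = 260.000 ms.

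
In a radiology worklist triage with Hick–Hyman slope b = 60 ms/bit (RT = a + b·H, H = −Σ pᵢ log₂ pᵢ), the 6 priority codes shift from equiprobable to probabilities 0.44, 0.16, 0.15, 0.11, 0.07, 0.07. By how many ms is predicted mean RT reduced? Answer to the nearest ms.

21 ms

Equiprobable entropy H₀ = log₂ 6 = 2.5850 bits.
Skewed entropy H = −Σ pᵢ log₂ pᵢ = 2.2421 bits.
ΔRT = b·(H₀ − H) = 60 × 0.3429 = 20.57 ms.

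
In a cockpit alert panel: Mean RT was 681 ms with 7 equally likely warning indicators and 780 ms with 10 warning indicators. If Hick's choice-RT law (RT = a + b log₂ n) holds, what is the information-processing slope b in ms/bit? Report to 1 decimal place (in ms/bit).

192.4 ms/bit

Slope: b = (780 − 681) / (log₂ 10 − log₂ 7) = 99/0.5146 = 192.392 ms/bit.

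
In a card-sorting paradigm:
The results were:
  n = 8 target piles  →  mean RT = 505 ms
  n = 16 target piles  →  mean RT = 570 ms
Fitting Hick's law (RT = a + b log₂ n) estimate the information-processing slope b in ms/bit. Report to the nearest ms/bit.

b = (RT₂ − RT₁)/(log₂ n₂ − log₂ n₁) = (570 − 505)/(4 − 3) = 65 ms/bit.

65 ms/bit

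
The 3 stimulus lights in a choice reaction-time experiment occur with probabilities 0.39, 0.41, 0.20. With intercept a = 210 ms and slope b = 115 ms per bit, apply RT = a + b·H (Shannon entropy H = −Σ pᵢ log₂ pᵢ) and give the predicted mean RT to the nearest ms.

385 ms

H = 0.39·log₂(1/0.39) + 0.41·log₂(1/0.41) + 0.20·log₂(1/0.20) = 1.5216 bits.
RT = 210 + 115 × 1.5216 = 384.98 ms.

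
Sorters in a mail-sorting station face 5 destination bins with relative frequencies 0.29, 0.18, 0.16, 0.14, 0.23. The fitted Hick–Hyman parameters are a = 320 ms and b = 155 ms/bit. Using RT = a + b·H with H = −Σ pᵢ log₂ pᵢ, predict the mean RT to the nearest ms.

672 ms

H = 0.29·log₂(1/0.29) + 0.18·log₂(1/0.18) + 0.16·log₂(1/0.16) + 0.14·log₂(1/0.14) + 0.23·log₂(1/0.23) = 2.2710 bits.
RT = 320 + 155 × 2.2710 = 672.01 ms.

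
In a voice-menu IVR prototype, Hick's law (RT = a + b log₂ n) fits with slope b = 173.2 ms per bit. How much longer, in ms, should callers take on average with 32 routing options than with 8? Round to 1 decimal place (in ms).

ΔRT = (a + b log₂ n₂) − (a + b log₂ n₁) = b·(log₂ n₂ − log₂ n₁).
log₂(32) − log₂(8) = log₂(32/8) = log₂(4) = 2.
ΔRT = 173.2 × 2.0000 = 346.400 ms.

346.4 ms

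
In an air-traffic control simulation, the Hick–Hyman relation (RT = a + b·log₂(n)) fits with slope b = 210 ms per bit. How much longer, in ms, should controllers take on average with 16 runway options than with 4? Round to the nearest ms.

420 ms

ΔRT = (a + b log₂ n₂) − (a + b log₂ n₁) = b·(log₂ n₂ − log₂ n₁).
log₂(16) − log₂(4) = log₂(16/4) = log₂(4) = 2.
ΔRT = 210 × 2.0000 = 420.000 ms.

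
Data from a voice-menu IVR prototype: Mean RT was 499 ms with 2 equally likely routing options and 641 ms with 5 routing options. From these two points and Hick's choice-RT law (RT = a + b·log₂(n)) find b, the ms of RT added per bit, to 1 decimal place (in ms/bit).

b = (RT₂ − RT₁)/(log₂ n₂ − log₂ n₁) = (641 − 499)/(2.3219 − 1) = 107.419 ms/bit.

107.4 ms/bit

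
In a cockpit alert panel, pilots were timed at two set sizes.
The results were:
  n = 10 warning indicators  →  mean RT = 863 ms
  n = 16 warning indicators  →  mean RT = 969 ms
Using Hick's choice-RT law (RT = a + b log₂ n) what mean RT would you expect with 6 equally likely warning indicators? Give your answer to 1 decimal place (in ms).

Solve the two-equation system in a and b:
  b = (969 − 863) / (log₂ 16 − log₂ 10) = 106 / (4 − 3.3219) = 156.326 ms/bit
  a = 863 − 156.326 × 3.3219 = 343.698 ms
Then RT(6) = 343.698 + 156.326 × log₂ 6 = 343.698 + 156.326 × 2.5850 ≈ 747.793 ms.

747.8 ms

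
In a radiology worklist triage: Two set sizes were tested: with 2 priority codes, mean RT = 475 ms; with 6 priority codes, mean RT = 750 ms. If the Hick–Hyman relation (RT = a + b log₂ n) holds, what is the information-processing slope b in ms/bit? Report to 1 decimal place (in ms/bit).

173.5 ms/bit

The slope on a log₂ axis is (750 − 475) / (2.5850 − 1) = 173.506 ms/bit.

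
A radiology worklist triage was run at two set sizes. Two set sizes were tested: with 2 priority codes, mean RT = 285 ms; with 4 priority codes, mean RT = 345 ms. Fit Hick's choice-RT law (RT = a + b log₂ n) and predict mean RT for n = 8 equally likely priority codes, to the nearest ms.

405 ms

With log₂ n on the abscissa the relation is linear; from the two conditions:
  b = (345 − 285) / (log₂ 4 − log₂ 2) = 60 / (2 − 1) = 60 ms/bit
  a = 285 − 60 × 1 = 225 ms
Then RT(8) = 225 + 60 × log₂ 8 = 225 + 60 × 3 ≈ 405.000 ms.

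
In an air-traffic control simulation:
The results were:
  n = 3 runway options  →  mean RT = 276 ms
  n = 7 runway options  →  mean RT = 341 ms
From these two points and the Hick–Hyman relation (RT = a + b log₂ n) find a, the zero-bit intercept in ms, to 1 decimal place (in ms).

The slope on a log₂ axis is (341 − 276) / (2.8074 − 1.5850) = 53.174 ms/bit.
Intercept: a = 276 − 53.174·log₂(3) = 191.721 ms.

191.7 ms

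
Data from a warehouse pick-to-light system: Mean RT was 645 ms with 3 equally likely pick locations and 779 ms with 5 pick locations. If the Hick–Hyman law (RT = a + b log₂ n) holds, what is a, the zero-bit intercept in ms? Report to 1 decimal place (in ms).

Slope: b = (779 − 645) / (log₂ 5 − log₂ 3) = 134/0.7370 = 181.827 ms/bit.
a = RT₁ − b·log₂ n₁ = 645 − 181.827 × 1.5850 = 356.812 ms.

356.8 ms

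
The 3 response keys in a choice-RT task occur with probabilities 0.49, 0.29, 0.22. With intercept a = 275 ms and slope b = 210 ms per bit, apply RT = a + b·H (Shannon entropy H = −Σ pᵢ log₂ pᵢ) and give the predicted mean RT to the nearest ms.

H = 0.49·log₂(1/0.49) + 0.29·log₂(1/0.29) + 0.22·log₂(1/0.22) = 1.5028 bits.
RT = 275 + 210 × 1.5028 = 590.58 ms.

591 ms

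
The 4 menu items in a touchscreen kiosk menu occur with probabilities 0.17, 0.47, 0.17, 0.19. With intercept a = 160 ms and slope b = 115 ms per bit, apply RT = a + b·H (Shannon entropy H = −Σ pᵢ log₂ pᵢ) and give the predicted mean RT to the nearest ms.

Entropy contributions −pᵢ log₂ pᵢ: 0.4346, 0.5120, 0.4346, 0.4552; sum H = 1.8364 bits.
RT = a + bH = 160 + 115·1.8364 = 371.18 ms.

371 ms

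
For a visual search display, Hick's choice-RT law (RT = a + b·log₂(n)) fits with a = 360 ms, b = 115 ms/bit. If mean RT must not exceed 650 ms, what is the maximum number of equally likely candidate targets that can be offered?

5

Set 360 + 115·log₂ n ≤ 650 → log₂ n ≤ (650 − 360)/115 = 2.5217.
So n ≤ 2^2.5217 = 5.743; the largest integer n is 5.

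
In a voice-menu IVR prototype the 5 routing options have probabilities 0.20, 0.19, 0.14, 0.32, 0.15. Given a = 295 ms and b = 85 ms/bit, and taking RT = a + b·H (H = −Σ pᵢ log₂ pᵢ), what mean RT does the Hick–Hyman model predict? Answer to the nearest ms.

H = 0.20·log₂(1/0.20) + 0.19·log₂(1/0.19) + 0.14·log₂(1/0.14) + 0.32·log₂(1/0.32) + 0.15·log₂(1/0.15) = 2.2533 bits.
RT = 295 + 85 × 2.2533 = 486.53 ms.

487 ms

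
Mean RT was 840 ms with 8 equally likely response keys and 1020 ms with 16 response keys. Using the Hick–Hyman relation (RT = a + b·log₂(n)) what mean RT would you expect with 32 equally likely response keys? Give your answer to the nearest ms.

Solve the two-equation system in a and b:
  b = (1020 − 840) / (log₂ 16 − log₂ 8) = 180 / (4 − 3) = 180 ms/bit
  a = 840 − 180 × 3 = 300 ms
Then RT(32) = 300 + 180 × log₂ 32 = 300 + 180 × 5 ≈ 1200.000 ms.

1200 ms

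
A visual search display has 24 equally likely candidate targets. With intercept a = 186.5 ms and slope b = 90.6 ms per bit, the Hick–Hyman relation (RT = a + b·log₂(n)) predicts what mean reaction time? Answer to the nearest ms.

log₂(24) = 4.5850 bits, so RT = 186.5 + 90.6 × 4.5850 ≈ 601.898 ms.

602 ms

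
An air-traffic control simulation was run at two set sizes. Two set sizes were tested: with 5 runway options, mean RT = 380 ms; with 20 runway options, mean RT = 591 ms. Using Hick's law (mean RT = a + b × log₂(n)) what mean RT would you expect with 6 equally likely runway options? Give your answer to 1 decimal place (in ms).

With log₂ n on the abscissa the relation is linear; from the two conditions:
  b = (591 − 380) / (log₂ 20 − log₂ 5) = 211 / (4.3219 − 2.3219) = 105.500 ms/bit
  a = 380 − 105.500 × 2.3219 = 135.037 ms
Then RT(6) = 135.037 + 105.500 × log₂ 6 = 135.037 + 105.500 × 2.5850 ≈ 407.750 ms.

407.8 ms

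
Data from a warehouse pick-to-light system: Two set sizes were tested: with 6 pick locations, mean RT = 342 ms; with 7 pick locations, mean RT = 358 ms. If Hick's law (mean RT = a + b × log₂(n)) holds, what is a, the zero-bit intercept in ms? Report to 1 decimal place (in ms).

b = (RT₂ − RT₁)/(log₂ n₂ − log₂ n₁) = (358 − 342)/(2.8074 − 2.5850) = 71.945 ms/bit.
a = RT₁ − b·log₂ n₁ = 342 − 71.945 × 2.5850 = 156.025 ms.

156.0 ms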